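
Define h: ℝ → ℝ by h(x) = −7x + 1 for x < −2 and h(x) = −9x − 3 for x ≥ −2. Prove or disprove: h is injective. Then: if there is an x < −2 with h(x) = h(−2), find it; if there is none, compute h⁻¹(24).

Both pieces are strictly decreasing (slopes −7 and −9), so each is injective on its own interval.
The left piece maps (−∞, −2) onto (15, ∞); the right piece maps [−2, ∞) onto (−∞, 15].
These images are disjoint, so no value is attained by both pieces. So h is injective.
Because the two images are disjoint, no x < −2 has h(x) = h(−2), so we compute h⁻¹(24): 24 lies in (15, ∞), so solve −7x + 1 = 24: x = (24 − 1)/(−7) = −23/7.

-23/7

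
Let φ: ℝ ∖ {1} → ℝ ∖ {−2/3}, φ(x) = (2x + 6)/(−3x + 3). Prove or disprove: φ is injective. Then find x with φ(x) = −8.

Suppose φ(x_1) = φ(x_2). Cross-multiplying: (2x_1 + 6)(−3x_2 + 3) = (2x_2 + 6)(−3x_1 + 3).
Expanding both sides and cancelling the symmetric terms leaves 24·(x_1 − x_2) = 0. Since 24 ≠ 0, x_1 = x_2. Hence φ is injective.
Solving φ(x) = −8: cross-multiplying gives 2x + 6 = −8(−3x + 3), which rearranges to −22x = −30, so x = 15/11.

15/11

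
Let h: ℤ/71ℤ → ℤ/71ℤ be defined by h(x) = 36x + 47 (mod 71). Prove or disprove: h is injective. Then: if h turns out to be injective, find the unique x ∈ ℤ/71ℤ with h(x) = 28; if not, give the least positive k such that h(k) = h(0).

33

Suppose h(x_1) = h(x_2) in ℤ/71ℤ. Then 36x_1 + 47 ≡ 36x_2 + 47 (mod 71), therefore 36(x_1 − x_2) ≡ 0 (mod 71).
Since gcd(36, 71) = 1, 36 is invertible modulo 71, therefore x_1 − x_2 ≡ 0 (mod 71), i.e. x_1 = x_2.
So h is injective.
We now compute 36⁻¹ mod 71 explicitly. Euclid's algorithm: 71 = 1·36 + 35, 36 = 1·35 + 1; back-substituting gives 1 = 2·36 − 1·71, so 36⁻¹ ≡ 2 (mod 71).
Since h is injective, we compute h⁻¹(28): solve 36x + 47 ≡ 28 (mod 71), i.e. 36x ≡ 52 (mod 71).
Multiplying by 36⁻¹ = 2 gives x ≡ 2·52 = 104 = 1·71 + 33 ≡ 33 (mod 71).
Check: h(33) = 36·33 + 47 = 1235 = 17·71 + 28 ≡ 28 (mod 71).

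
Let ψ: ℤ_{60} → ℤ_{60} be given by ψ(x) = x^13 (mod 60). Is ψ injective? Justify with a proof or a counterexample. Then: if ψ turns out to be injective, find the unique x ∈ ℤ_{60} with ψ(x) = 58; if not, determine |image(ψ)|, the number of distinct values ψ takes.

45

ψ(0) = 0^13 = 0.
ψ(30): Repeated squaring mod 60: 30^1 ≡ 30, 30^2 ≡ 30² = 900 ≡ 0, 30^4 ≡ 0² = 0, 30^8 ≡ 0² = 0. Since 13 = 8 + 4 + 1, 30^13 ≡ 0·0·30: 0·0 = 0, then 0·30 = 0. So 30^13 ≡ 0 (mod 60).
So ψ(0) = ψ(30) = 0 while 0 ≠ 30, hence ψ is not injective.
Since ψ is not injective, we determine |image(ψ)|. Computing x^13 mod 60 for each x (by repeated squaring, reducing mod 60 at every step), the values ψ(0), ψ(1), …, ψ(59) are: 0, 1, 32, 3, 4, 5, 36, 7, 8, 9, 40, 11, 12, 13, 44, 15, 16, 17, 48, 19, 20, 21, 52, 23, 24, 25, 56, 27, 28, 29, 0, 31, 32, 33, 4, 35, 36, 37, 8, 39, 40, 41, 12, 43, 44, 45, 16, 47, 48, 49, 20, 51, 52, 53, 24, 55, 56, 57, 28, 59.
The distinct values are {0, 1, 3, 4, 5, 7, 8, 9, 11, 12, 13, 15, 16, 17, 19, 20, 21, 23, 24, 25, 27, 28, 29, 31, 32, 33, 35, 36, 37, 39, 40, 41, 43, 44, 45, 47, 48, 49, 51, 52, 53, 55, 56, 57, 59}; there are 45 of them.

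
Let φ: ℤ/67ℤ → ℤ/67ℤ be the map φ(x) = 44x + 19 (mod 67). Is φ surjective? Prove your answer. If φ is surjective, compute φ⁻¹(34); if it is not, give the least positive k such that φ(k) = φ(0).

Recall that surjectivity means every element of the codomain has a preimage under φ.
Since gcd(44, 67) = 1, 44 is invertible modulo 67. Euclid's algorithm: 67 = 1·44 + 23, 44 = 1·23 + 21, 23 = 1·21 + 2, 21 = 10·2 + 1; back-substituting gives 1 = 32·44 − 21·67, so 44⁻¹ ≡ 32 (mod 67).
Then y ↦ 32(y − 19) is a two-sided inverse to φ, so every y ∈ ℤ/67ℤ has a preimage.
So φ is surjective.
Since φ is surjective, we find φ⁻¹(34): we need 44x ≡ 34 − 19 ≡ 15 (mod 67). Using 44⁻¹ = 32: x ≡ 32·15 = 480 = 7·67 + 11, so x = 11.
Check: φ(11) = 44·11 + 19 = 503 = 7·67 + 34 ≡ 34 (mod 67).

11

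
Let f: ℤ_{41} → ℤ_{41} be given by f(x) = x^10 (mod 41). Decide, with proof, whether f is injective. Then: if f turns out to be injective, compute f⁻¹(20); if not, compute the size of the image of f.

f(1) = 1^10 = 1.
f(4): Repeated squaring mod 41: 4^1 ≡ 4, 4^2 ≡ 4² = 16, 4^4 ≡ 16² = 256 ≡ 10, 4^8 ≡ 10² = 100 ≡ 18. Since 10 = 8 + 2, 4^10 ≡ 18·16: 18·16 = 288 ≡ 1. So 4^10 ≡ 1 (mod 41).
So f(1) = f(4) = 1 while 1 ≠ 4, therefore f is not injective.
Since f is not injective, we determine |image(f)|. Computing x^10 mod 41 for each x (by repeated squaring, reducing mod 41 at every step), the values f(0), f(1), …, f(40) are: 0, 1, 40, 9, 1, 40, 32, 9, 40, 40, 1, 9, 9, 9, 32, 32, 1, 32, 1, 32, 40, 40, 32, 1, 32, 1, 32, 32, 9, 9, 9, 1, 40, 40, 9, 32, 40, 1, 9, 40, 1.
The distinct values are {0, 1, 9, 32, 40}; there are 5 of them.

5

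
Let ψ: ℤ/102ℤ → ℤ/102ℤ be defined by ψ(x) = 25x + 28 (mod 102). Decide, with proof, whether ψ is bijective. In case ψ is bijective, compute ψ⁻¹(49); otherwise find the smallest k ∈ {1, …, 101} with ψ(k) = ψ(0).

9

If ψ(u) = ψ(v), then 25u ≡ 25v (mod 102). Because gcd(25, 102) = 1, we may cancel 25 to get u ≡ v (mod 102).
We now compute 25⁻¹ mod 102 explicitly. Euclid's algorithm: 102 = 4·25 + 2, 25 = 12·2 + 1; back-substituting gives 1 = 49·25 − 12·102, so 25⁻¹ ≡ 49 (mod 102).
For any y ∈ ℤ/102ℤ, x = 49(y − 28) mod 102 satisfies ψ(x) = 25·49(y − 28) + 28 ≡ y (since 25·49 ≡ 1 mod 102). So every y has a preimage.
Hence ψ is bijective.
Since ψ is bijective, we find ψ⁻¹(49): we need 25x ≡ 49 − 28 ≡ 21 (mod 102). Using 25⁻¹ = 49: x ≡ 49·21 = 1029 = 10·102 + 9, so x = 9.
Check: ψ(9) = 25·9 + 28 = 253 = 2·102 + 49 ≡ 49 (mod 102).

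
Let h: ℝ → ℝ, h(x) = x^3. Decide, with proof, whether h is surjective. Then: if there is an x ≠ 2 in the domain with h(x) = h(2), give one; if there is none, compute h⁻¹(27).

3

For any y ∈ ℝ, x = y^{1/3} ∈ ℝ gives h(x) = y, so h is surjective.
Since x ↦ x^3 is strictly increasing on ℝ, it is injective there, so no x ≠ 2 in the domain has h(x) = h(2). We therefore compute h⁻¹(27) = 27^{1/3} = 3 (indeed 3^3 = 27).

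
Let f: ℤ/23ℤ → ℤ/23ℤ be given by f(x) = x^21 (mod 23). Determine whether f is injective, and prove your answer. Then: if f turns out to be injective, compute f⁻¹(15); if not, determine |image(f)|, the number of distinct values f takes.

Since 23 is prime, the nonzero elements of ℤ/23ℤ form a cyclic group of order 22.
As gcd(21, 22) = 1, raising to the 21st power is a bijection on this group: if a^21 ≡ b^21 then (ab^{−1})^21 = 1, and the only element of order dividing gcd(21, 22) = 1 is 1, so a = b.
With f(0) = 0 this makes f injective on all of ℤ/23ℤ, hence bijective (finite equal-size domain and codomain). In particular f is injective.
Since f is injective, we find the preimage of 15. The inverse of x ↦ x^21 on (ℤ/23ℤ)^× is x ↦ x^21, because 21·21 = 441 = 20·22 + 1 ≡ 1 (mod 22) and x^{22} = 1 for x ≠ 0 (Fermat). So f⁻¹(15) = 15^21 mod 23.
Repeated squaring mod 23: 15^1 ≡ 15, 15^2 ≡ 15² = 225 ≡ 18, 15^4 ≡ 18² = 324 ≡ 2, 15^8 ≡ 2² = 4, 15^16 ≡ 4² = 16. Since 21 = 16 + 4 + 1, 15^21 ≡ 16·2·15: 16·2 = 32 ≡ 9, then 9·15 = 135 ≡ 20. So 15^21 ≡ 20 (mod 23).
Hence f⁻¹(15) = 20.

20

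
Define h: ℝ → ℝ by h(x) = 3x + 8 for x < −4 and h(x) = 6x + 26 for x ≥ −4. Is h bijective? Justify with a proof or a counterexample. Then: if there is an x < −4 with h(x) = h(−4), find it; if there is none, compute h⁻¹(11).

-5/2

Both pieces are strictly increasing (slopes 3 and 6), so each is injective on its own interval.
The left piece maps (−∞, −4) onto (−∞, −4); the right piece maps [−4, ∞) onto [2, ∞).
The images leave a gap (−4 has no preimage), so h is not surjective, hence not bijective.
Because the two images are disjoint, no x < −4 has h(x) = h(−4), so we compute h⁻¹(11): 11 lies in [2, ∞), so solve 6x + 26 = 11: x = (11 − 26)/6 = −5/2.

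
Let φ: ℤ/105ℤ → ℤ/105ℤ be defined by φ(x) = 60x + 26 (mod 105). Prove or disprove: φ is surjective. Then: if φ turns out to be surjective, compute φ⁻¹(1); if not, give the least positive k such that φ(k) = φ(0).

7

Since gcd(60, 105) = 15, we have 60x ≡ 0 (mod 15) for all x, so φ(x) ≡ 11 (mod 15).
But 0 ≢ 11 (mod 15), so 0 ∈ ℤ/105ℤ has no preimage. Thus φ is not surjective.
Since φ is not surjective, we find the least positive k with φ(k) = φ(0): this means 60k ≡ 0 (mod 105), i.e. 105 ∣ 60k. Since gcd(60, 105) = 15, dividing through by 15 this holds exactly when 7 ∣ 4k, and as gcd(4, 7) = 1, exactly when 7 ∣ k.
The smallest positive such k is 7.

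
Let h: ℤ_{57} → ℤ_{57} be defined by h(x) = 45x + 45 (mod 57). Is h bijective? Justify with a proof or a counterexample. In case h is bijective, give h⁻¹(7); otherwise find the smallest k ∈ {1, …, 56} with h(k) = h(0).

We have gcd(45, 57) = 3 > 1. Taking a = 0 and b = 19: h(0) = 45 and h(19) = 45·19 + 45 = 900 ≡ 45 (mod 57).
So h(0) = h(19) while 0 ≠ 19, therefore h is not injective, hence not bijective.
Since h is not bijective, we find the least positive k with h(k) = h(0): this means 45k ≡ 0 (mod 57), i.e. 57 ∣ 45k. Since gcd(45, 57) = 3, dividing through by 3 this holds exactly when 19 ∣ 15k, and as gcd(15, 19) = 1, exactly when 19 ∣ k.
The smallest positive such k is 19.

19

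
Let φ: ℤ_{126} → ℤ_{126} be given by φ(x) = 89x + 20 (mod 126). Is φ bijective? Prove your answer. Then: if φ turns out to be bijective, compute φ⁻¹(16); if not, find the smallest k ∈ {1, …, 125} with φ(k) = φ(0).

58

Suppose φ(a) = φ(b) in ℤ_{126}. Then 89a + 20 ≡ 89b + 20 (mod 126), thus 89(a − b) ≡ 0 (mod 126).
Since gcd(89, 126) = 1, 89 is invertible modulo 126, thus a − b ≡ 0 (mod 126), i.e. a = b.
We now compute 89⁻¹ mod 126 explicitly. Euclid's algorithm: 126 = 1·89 + 37, 89 = 2·37 + 15, 37 = 2·15 + 7, 15 = 2·7 + 1; back-substituting gives 1 = 17·89 − 12·126, so 89⁻¹ ≡ 17 (mod 126).
Then y ↦ 17(y − 20) is a two-sided inverse to φ, so every y ∈ ℤ_{126} has a preimage.
So φ is bijective.
Since φ is bijective, we find φ⁻¹(16): we need 89x ≡ 16 − 20 ≡ 122 (mod 126). Using 89⁻¹ = 17: x ≡ 17·122 = 2074 = 16·126 + 58, so x = 58.
Check: φ(58) = 89·58 + 20 = 5182 = 41·126 + 16 ≡ 16 (mod 126).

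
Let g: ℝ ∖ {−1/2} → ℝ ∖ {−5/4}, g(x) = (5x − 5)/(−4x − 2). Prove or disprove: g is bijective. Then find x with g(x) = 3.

Suppose g(u) = g(v). Cross-multiplying: (5u − 5)(−4v − 2) = (5v − 5)(−4u − 2).
Expanding both sides and cancelling the symmetric terms leaves −30·(u − v) = 0. Since −30 ≠ 0, u = v. Thus g is injective.
For any y ≠ −5/4, solving y(−4x − 2) = 5x − 5 for x gives a well-defined x ≠ −1/2. So g is surjective.
Thus g is bijective.
Solving g(x) = 3: cross-multiplying gives 5x − 5 = 3(−4x − 2), which rearranges to 17x = −1, so x = −1/17.

-1/17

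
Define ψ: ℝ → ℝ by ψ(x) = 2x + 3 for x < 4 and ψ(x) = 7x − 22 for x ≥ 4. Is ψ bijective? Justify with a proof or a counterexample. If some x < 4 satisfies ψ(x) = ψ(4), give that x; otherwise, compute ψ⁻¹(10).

3/2

Both pieces are strictly increasing (slopes 2 and 7), so each is injective on its own interval.
The left piece maps (−∞, 4) onto (−∞, 11); the right piece maps [4, ∞) onto [6, ∞).
These images overlap. In particular ψ(4) = 6 (right piece), and solving 2x + 3 = 6 on the left piece gives x = 3/2 < 4.
So ψ(3/2) = ψ(4) with 3/2 ≠ 4, and ψ is not injective, hence not bijective. This x = 3/2 is the requested value below 4.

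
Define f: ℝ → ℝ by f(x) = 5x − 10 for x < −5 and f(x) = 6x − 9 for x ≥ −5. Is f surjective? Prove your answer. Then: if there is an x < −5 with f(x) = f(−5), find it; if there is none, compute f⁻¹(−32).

-29/5

Both pieces are strictly increasing (slopes 5 and 6), so each is injective on its own interval.
The left piece maps (−∞, −5) onto (−∞, −35); the right piece maps [−5, ∞) onto [−39, ∞).
The union (−∞, −35) ∪ [−39, ∞) covers ℝ, so f is surjective.
For the follow-up: the images overlap, so an x < −5 with f(x) = f(−5) exists. f(−5) = −39; solving 5x − 10 = −39 for x < −5 gives x = (−39 + 10)/5 = −29/5.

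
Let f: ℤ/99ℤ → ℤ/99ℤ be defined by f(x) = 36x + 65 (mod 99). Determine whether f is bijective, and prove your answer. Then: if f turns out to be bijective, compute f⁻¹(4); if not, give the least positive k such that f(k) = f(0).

By definition, f is injective if f(x_1) = f(x_2) implies x_1 = x_2.
We have gcd(36, 99) = 9 > 1. Taking x_1 = 0 and x_2 = 11: f(0) = 65 and f(11) = 36·11 + 65 = 461 ≡ 65 (mod 99).
So f(0) = f(11) while 0 ≠ 11, therefore f is not injective, hence not bijective.
Since f is not bijective, we find the least positive k with f(k) = f(0): this means 36k ≡ 0 (mod 99), i.e. 99 ∣ 36k. Since gcd(36, 99) = 9, dividing through by 9 this holds exactly when 11 ∣ 4k, and as gcd(4, 11) = 1, exactly when 11 ∣ k.
The smallest positive such k is 11.

11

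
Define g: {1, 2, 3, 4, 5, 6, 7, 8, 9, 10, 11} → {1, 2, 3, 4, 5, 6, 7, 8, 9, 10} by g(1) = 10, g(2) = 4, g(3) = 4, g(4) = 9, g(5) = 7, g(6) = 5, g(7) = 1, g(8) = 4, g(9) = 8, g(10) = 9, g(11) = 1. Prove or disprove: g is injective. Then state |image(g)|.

g(2) = 4 = g(3) with 2 ≠ 3, so g is not injective.
The image of g is {1, 4, 5, 7, 8, 9, 10}, which has 7 elements.

7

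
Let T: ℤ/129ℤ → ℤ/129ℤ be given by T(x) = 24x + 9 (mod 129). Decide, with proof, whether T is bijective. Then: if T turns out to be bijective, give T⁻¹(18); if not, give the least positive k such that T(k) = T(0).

43

Recall: T is injective when T(x_1) = T(x_2) forces x_1 = x_2.
We have gcd(24, 129) = 3 > 1. Taking x_1 = 0 and x_2 = 43: T(0) = 9 and T(43) = 24·43 + 9 = 1041 ≡ 9 (mod 129).
So T(0) = T(43) while 0 ≠ 43, so T is not injective, hence not bijective.
Since T is not bijective, we find the least positive k with T(k) = T(0): this means 24k ≡ 0 (mod 129), i.e. 129 ∣ 24k. Since gcd(24, 129) = 3, dividing through by 3 this holds exactly when 43 ∣ 8k, and as gcd(8, 43) = 1, exactly when 43 ∣ k.
The smallest positive such k is 43.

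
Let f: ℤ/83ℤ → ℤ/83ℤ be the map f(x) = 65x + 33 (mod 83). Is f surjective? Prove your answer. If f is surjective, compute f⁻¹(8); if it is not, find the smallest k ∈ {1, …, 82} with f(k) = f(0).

6

Since gcd(65, 83) = 1, 65 is invertible modulo 83. Euclid's algorithm: 83 = 1·65 + 18, 65 = 3·18 + 11, 18 = 1·11 + 7, 11 = 1·7 + 4, 7 = 1·4 + 3, 4 = 1·3 + 1; back-substituting gives 1 = 23·65 − 18·83, so 65⁻¹ ≡ 23 (mod 83).
For any y ∈ ℤ/83ℤ, x = 23(y − 33) mod 83 satisfies f(x) = 65·23(y − 33) + 33 ≡ y (since 65·23 ≡ 1 mod 83). So every y has a preimage.
Therefore f is surjective.
Since f is surjective, we find f⁻¹(8): we need 65x ≡ 8 − 33 ≡ 58 (mod 83). Using 65⁻¹ = 23: x ≡ 23·58 = 1334 = 16·83 + 6, so x = 6.
Check: f(6) = 65·6 + 33 = 423 = 5·83 + 8 ≡ 8 (mod 83).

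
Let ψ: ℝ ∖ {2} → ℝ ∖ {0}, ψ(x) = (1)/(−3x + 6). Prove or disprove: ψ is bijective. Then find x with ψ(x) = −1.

7/3

Suppose ψ(s) = ψ(t). Cross-multiplying: (1)(−3t + 6) = (1)(−3s + 6).
Expanding both sides and cancelling the symmetric terms leaves 3·(s − t) = 0. Since 3 ≠ 0, s = t. So ψ is injective.
For any y ≠ 0, solving y(−3x + 6) = 1 for x gives a well-defined x ≠ 2. So ψ is surjective.
Thus ψ is bijective.
Solving ψ(x) = −1: cross-multiplying gives 1 = −1(−3x + 6), which rearranges to −3x = −7, so x = 7/3.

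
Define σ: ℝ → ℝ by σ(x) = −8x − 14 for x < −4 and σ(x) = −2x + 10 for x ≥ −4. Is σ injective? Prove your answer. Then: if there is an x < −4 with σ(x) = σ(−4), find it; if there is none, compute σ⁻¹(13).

-3/2

Both pieces are strictly decreasing (slopes −8 and −2), so each is injective on its own interval.
The left piece maps (−∞, −4) onto (18, ∞); the right piece maps [−4, ∞) onto (−∞, 18].
These images are disjoint, so no value is attained by both pieces. So σ is injective.
Because the two images are disjoint, no x < −4 has σ(x) = σ(−4), so we compute σ⁻¹(13): 13 lies in (−∞, 18], so solve −2x + 10 = 13: x = (13 − 10)/(−2) = −3/2.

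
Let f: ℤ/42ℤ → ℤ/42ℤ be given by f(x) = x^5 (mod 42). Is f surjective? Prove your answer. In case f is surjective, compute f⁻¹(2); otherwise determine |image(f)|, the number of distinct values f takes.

32

Computing x^5 mod 42 for each x (by repeated squaring, reducing mod 42 at every step), the values f(0), f(1), …, f(41) are: 0, 1, 32, 33, 16, 17, 6, 7, 8, 39, 40, 23, 24, 13, 14, 15, 4, 5, 30, 31, 20, 21, 22, 11, 12, 37, 38, 27, 28, 29, 18, 19, 2, 3, 34, 35, 36, 25, 26, 9, 10, 41.
Every element of ℤ/42ℤ appears exactly once in this list, so f is a bijection, and in particular surjective.
Since f is surjective, we read off the preimage of 2 from the same table: f(32) = 2, so f⁻¹(2) = 32.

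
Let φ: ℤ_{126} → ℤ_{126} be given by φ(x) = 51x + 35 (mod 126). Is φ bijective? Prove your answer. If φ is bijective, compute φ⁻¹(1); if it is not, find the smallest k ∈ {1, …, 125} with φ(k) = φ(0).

Recall: φ is injective when φ(a) = φ(b) forces a = b.
We have gcd(51, 126) = 3 > 1. Taking a = 0 and b = 42: φ(0) = 35 and φ(42) = 51·42 + 35 = 2177 ≡ 35 (mod 126).
So φ(0) = φ(42) while 0 ≠ 42, so φ is not injective, hence not bijective.
Since φ is not bijective, we find the least positive k with φ(k) = φ(0): this means 51k ≡ 0 (mod 126), i.e. 126 ∣ 51k. Since gcd(51, 126) = 3, dividing through by 3 this holds exactly when 42 ∣ 17k, and as gcd(17, 42) = 1, exactly when 42 ∣ k.
The smallest positive such k is 42.

42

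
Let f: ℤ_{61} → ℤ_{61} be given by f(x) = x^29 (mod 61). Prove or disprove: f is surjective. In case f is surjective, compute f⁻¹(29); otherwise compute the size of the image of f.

21

Since 61 is prime, the nonzero elements of ℤ_{61} form a cyclic group of order 60.
As gcd(29, 60) = 1, raising to the 29th power is a bijection on this group: if u^29 ≡ v^29 then (uv^{−1})^29 = 1, and the only element of order dividing gcd(29, 60) = 1 is 1, so u = v.
With f(0) = 0 this makes f injective on all of ℤ_{61}, hence bijective (finite equal-size domain and codomain). In particular f is surjective.
Since f is surjective, we find the preimage of 29. The inverse of x ↦ x^29 on (ℤ_{61})^× is x ↦ x^29, because 29·29 = 841 = 14·60 + 1 ≡ 1 (mod 60) and x^{60} = 1 for x ≠ 0 (Fermat). So f⁻¹(29) = 29^29 mod 61.
Repeated squaring mod 61: 29^1 ≡ 29, 29^2 ≡ 29² = 841 ≡ 48, 29^4 ≡ 48² = 2304 ≡ 47, 29^8 ≡ 47² = 2209 ≡ 13, 29^16 ≡ 13² = 169 ≡ 47. Since 29 = 16 + 8 + 4 + 1, 29^29 ≡ 47·13·47·29: 47·13 = 611 ≡ 1, then 1·47 = 47, then 47·29 = 1363 ≡ 21. So 29^29 ≡ 21 (mod 61).
Hence f⁻¹(29) = 21.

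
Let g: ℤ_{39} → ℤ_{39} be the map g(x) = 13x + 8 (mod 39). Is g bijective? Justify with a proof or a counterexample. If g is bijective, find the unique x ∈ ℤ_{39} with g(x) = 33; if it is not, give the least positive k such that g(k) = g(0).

We have gcd(13, 39) = 13 > 1. Taking a = 0 and b = 3: g(0) = 8 and g(3) = 13·3 + 8 = 47 ≡ 8 (mod 39).
So g(0) = g(3) while 0 ≠ 3, therefore g is not injective, hence not bijective.
Since g is not bijective, we find the least positive k with g(k) = g(0): this means 13k ≡ 0 (mod 39), i.e. 39 ∣ 13k. Since gcd(13, 39) = 13, dividing through by 13 this holds exactly when 3 ∣ k.
The smallest positive such k is 3.

3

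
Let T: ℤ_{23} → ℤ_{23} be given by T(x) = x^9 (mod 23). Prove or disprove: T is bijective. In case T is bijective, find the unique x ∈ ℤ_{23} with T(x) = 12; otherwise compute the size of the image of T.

Since 23 is prime, the nonzero elements of ℤ_{23} form a cyclic group of order 22.
As gcd(9, 22) = 1, raising to the 9th power is a bijection on this group: if x_1^9 ≡ x_2^9 then (x_1x_2^{−1})^9 = 1, and the only element of order dividing gcd(9, 22) = 1 is 1, so x_1 = x_2.
With T(0) = 0 this makes T injective on all of ℤ_{23}, hence bijective (finite equal-size domain and codomain). In particular T is bijective.
Since T is bijective, we find the preimage of 12. The inverse of x ↦ x^9 on (ℤ_{23})^× is x ↦ x^5, because 9·5 = 45 = 2·22 + 1 ≡ 1 (mod 22) and x^{22} = 1 for x ≠ 0 (Fermat). So T⁻¹(12) = 12^5 mod 23.
Repeated squaring mod 23: 12^1 ≡ 12, 12^2 ≡ 12² = 144 ≡ 6, 12^4 ≡ 6² = 36 ≡ 13. Since 5 = 4 + 1, 12^5 ≡ 13·12: 13·12 = 156 ≡ 18. So 12^5 ≡ 18 (mod 23).
Hence T⁻¹(12) = 18.

18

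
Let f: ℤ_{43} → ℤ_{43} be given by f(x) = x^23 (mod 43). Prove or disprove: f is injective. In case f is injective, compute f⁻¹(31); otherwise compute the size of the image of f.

17

Since 43 is prime, the nonzero elements of ℤ_{43} form a cyclic group of order 42.
As gcd(23, 42) = 1, raising to the 23rd power is a bijection on this group: if u^23 ≡ v^23 then (uv^{−1})^23 = 1, and the only element of order dividing gcd(23, 42) = 1 is 1, so u = v.
With f(0) = 0 this makes f injective on all of ℤ_{43}, hence bijective (finite equal-size domain and codomain). In particular f is injective.
Since f is injective, we find the preimage of 31. The inverse of x ↦ x^23 on (ℤ_{43})^× is x ↦ x^11, because 23·11 = 253 = 6·42 + 1 ≡ 1 (mod 42) and x^{42} = 1 for x ≠ 0 (Fermat). So f⁻¹(31) = 31^11 mod 43.
Repeated squaring mod 43: 31^1 ≡ 31, 31^2 ≡ 31² = 961 ≡ 15, 31^4 ≡ 15² = 225 ≡ 10, 31^8 ≡ 10² = 100 ≡ 14. Since 11 = 8 + 2 + 1, 31^11 ≡ 14·15·31: 14·15 = 210 ≡ 38, then 38·31 = 1178 ≡ 17. So 31^11 ≡ 17 (mod 43).
Hence f⁻¹(31) = 17.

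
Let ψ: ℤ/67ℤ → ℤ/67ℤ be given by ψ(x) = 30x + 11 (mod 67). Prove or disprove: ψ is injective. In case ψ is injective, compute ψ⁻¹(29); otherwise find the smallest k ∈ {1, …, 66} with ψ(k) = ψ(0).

If ψ(x_1) = ψ(x_2), then 30x_1 ≡ 30x_2 (mod 67). Because gcd(30, 67) = 1, we may cancel 30 to get x_1 ≡ x_2 (mod 67).
Thus ψ is injective.
We now compute 30⁻¹ mod 67 explicitly. Euclid's algorithm: 67 = 2·30 + 7, 30 = 4·7 + 2, 7 = 3·2 + 1; back-substituting gives 1 = 38·30 − 17·67, so 30⁻¹ ≡ 38 (mod 67).
Since ψ is injective, we compute ψ⁻¹(29): solve 30x + 11 ≡ 29 (mod 67), i.e. 30x ≡ 18 (mod 67).
Multiplying by 30⁻¹ = 38 gives x ≡ 38·18 = 684 = 10·67 + 14 ≡ 14 (mod 67).
Check: ψ(14) = 30·14 + 11 = 431 = 6·67 + 29 ≡ 29 (mod 67).

14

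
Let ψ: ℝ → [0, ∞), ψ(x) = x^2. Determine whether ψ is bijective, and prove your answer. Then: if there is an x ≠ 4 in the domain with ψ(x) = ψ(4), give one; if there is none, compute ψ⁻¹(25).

ψ(4) = 16 = (−4)^2 = ψ(−4) (since 2 is even), with 4 ≠ −4. So ψ is not injective, hence not bijective.
For the follow-up, such an x exists: taking x = −4 ∈ ℝ gives ψ(−4) = 16 = ψ(4) with −4 ≠ 4.

-4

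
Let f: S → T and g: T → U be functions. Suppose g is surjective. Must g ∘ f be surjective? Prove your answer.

No. Take S = {0}, T = U = {0, 1, 2, 3}, f(0) = 0, and g = identity (surjective).
Then (g ∘ f)(0) = 0, and 3 ∈ U has no preimage under g ∘ f, so g ∘ f is not surjective.

not surjective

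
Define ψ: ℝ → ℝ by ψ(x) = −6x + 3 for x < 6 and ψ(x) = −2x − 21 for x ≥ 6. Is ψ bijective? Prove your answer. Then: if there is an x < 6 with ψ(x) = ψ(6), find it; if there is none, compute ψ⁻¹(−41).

10

Both pieces are strictly decreasing (slopes −6 and −2), so each is injective on its own interval.
The left piece maps (−∞, 6) onto (−33, ∞); the right piece maps [6, ∞) onto (−∞, −33].
Since −33 = −33, the images partition ℝ: ψ is injective and surjective, hence bijective.
Because the two images are disjoint, no x < 6 has ψ(x) = ψ(6), so we compute ψ⁻¹(−41): −41 lies in (−∞, −33], so solve −2x − 21 = −41: x = (−41 + 21)/(−2) = 10.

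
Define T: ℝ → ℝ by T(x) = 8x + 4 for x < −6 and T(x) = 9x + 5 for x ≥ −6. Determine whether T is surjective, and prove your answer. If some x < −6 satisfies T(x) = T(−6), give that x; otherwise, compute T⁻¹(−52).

-53/8

Both pieces are strictly increasing (slopes 8 and 9), so each is injective on its own interval.
The left piece maps (−∞, −6) onto (−∞, −44); the right piece maps [−6, ∞) onto [−49, ∞).
The union (−∞, −44) ∪ [−49, ∞) covers ℝ, so T is surjective.
For the follow-up: the images overlap, so an x < −6 with T(x) = T(−6) exists. T(−6) = −49; solving 8x + 4 = −49 for x < −6 gives x = (−49 − 4)/8 = −53/8.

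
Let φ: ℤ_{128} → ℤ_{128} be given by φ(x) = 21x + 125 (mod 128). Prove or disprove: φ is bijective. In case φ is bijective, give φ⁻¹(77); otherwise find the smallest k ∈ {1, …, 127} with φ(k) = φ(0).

Recall that φ is injective if φ(u) = φ(v) implies u = v.
If φ(u) = φ(v), then 21u ≡ 21v (mod 128). Because gcd(21, 128) = 1, we may cancel 21 to get u ≡ v (mod 128).
We now compute 21⁻¹ mod 128 explicitly. Euclid's algorithm: 128 = 6·21 + 2, 21 = 10·2 + 1; back-substituting gives 1 = 61·21 − 10·128, so 21⁻¹ ≡ 61 (mod 128).
For any y ∈ ℤ_{128}, x = 61(y − 125) mod 128 satisfies φ(x) = 21·61(y − 125) + 125 ≡ y (since 21·61 ≡ 1 mod 128). So every y has a preimage.
Therefore φ is bijective.
Since φ is bijective, we compute φ⁻¹(77): solve 21x + 125 ≡ 77 (mod 128), i.e. 21x ≡ 80 (mod 128).
Multiplying by 21⁻¹ = 61 gives x ≡ 61·80 = 4880 = 38·128 + 16 ≡ 16 (mod 128).
Check: φ(16) = 21·16 + 125 = 461 = 3·128 + 77 ≡ 77 (mod 128).

16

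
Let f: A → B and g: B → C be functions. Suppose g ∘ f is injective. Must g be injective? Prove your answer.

not injective

No. Take A = {0, 1, 2}, B = {0, 1, 2, 3, 4}, C = {0, 1, 2, 3, 4}, f(a) = a for each a ∈ A, and g(b) = 3 if b ∈ {3, 4} else g(b) = b.
Then g ∘ f = f is injective (A ⊂ B and f is the inclusion), but g(3) = g(4) = 3 with 3 ≠ 4, so g is not injective.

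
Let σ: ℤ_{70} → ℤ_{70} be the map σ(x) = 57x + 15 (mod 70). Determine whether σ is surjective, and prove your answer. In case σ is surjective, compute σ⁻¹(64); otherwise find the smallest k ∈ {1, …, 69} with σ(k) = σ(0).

Since gcd(57, 70) = 1, 57 is invertible modulo 70. Euclid's algorithm: 70 = 1·57 + 13, 57 = 4·13 + 5, 13 = 2·5 + 3, 5 = 1·3 + 2, 3 = 1·2 + 1; back-substituting gives 1 = 43·57 − 35·70, so 57⁻¹ ≡ 43 (mod 70).
For any y ∈ ℤ_{70}, x = 43(y − 15) mod 70 satisfies σ(x) = 57·43(y − 15) + 15 ≡ y (since 57·43 ≡ 1 mod 70). So every y has a preimage.
Thus σ is surjective.
Since σ is surjective, we find σ⁻¹(64): we need 57x ≡ 64 − 15 ≡ 49 (mod 70). Using 57⁻¹ = 43: x ≡ 43·49 = 2107 = 30·70 + 7, so x = 7.
Check: σ(7) = 57·7 + 15 = 414 = 5·70 + 64 ≡ 64 (mod 70).

7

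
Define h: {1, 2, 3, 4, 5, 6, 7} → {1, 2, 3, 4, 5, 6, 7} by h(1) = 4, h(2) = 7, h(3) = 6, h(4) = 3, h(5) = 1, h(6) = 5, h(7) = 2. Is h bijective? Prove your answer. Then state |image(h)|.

7

The values 4, 7, 6, 3, 1, 5, 2 are a permutation of {1, 2, 3, 4, 5, 6, 7}: each element appears exactly once.
So h is injective and surjective, hence bijective.
The image of h is {1, 2, 3, 4, 5, 6, 7}, which has 7 elements.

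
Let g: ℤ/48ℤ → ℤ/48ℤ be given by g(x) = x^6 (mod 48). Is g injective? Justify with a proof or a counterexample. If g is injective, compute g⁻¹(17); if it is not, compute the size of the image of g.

6

g(2): Repeated squaring mod 48: 2^1 ≡ 2, 2^2 ≡ 2² = 4, 2^4 ≡ 4² = 16. Since 6 = 4 + 2, 2^6 ≡ 16·4: 16·4 = 64 ≡ 16. So 2^6 ≡ 16 (mod 48).
g(4): Repeated squaring mod 48: 4^1 ≡ 4, 4^2 ≡ 4² = 16, 4^4 ≡ 16² = 256 ≡ 16. Since 6 = 4 + 2, 4^6 ≡ 16·16: 16·16 = 256 ≡ 16. So 4^6 ≡ 16 (mod 48).
So g(2) = g(4) = 16 while 2 ≠ 4, thus g is not injective.
Since g is not injective, we determine |image(g)|. Computing x^6 mod 48 for each x (by repeated squaring, reducing mod 48 at every step), the values g(0), g(1), …, g(47) are: 0, 1, 16, 9, 16, 25, 0, 1, 16, 33, 16, 25, 0, 25, 16, 33, 16, 1, 0, 25, 16, 9, 16, 1, 0, 1, 16, 9, 16, 25, 0, 1, 16, 33, 16, 25, 0, 25, 16, 33, 16, 1, 0, 25, 16, 9, 16, 1.
The distinct values are {0, 1, 9, 16, 25, 33}; there are 6 of them.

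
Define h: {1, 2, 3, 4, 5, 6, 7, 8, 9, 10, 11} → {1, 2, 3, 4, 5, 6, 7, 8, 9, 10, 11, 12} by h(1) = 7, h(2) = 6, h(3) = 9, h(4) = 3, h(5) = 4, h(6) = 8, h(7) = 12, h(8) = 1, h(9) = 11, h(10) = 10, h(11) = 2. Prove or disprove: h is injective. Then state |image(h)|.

11

The values h(1), …, h(11) are 7, 6, 9, 3, 4, 8, 12, 1, 11, 10, 2 — all distinct.
So h(s) = h(t) only when s = t, and h is injective.
The image of h is {1, 2, 3, 4, 6, 7, 8, 9, 10, 11, 12}, which has 11 elements.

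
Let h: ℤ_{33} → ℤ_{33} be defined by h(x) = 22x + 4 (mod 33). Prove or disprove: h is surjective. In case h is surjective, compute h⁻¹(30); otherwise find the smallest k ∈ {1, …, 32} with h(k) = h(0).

3

Since gcd(22, 33) = 11, we have 22x ≡ 0 (mod 11) for all x, so h(x) ≡ 4 (mod 11).
But 0 ≢ 4 (mod 11), so 0 ∈ ℤ_{33} has no preimage. Therefore h is not surjective.
Since h is not surjective, we find the least positive k with h(k) = h(0): this means 22k ≡ 0 (mod 33), i.e. 33 ∣ 22k. Since gcd(22, 33) = 11, dividing through by 11 this holds exactly when 3 ∣ 2k, and as gcd(2, 3) = 1, exactly when 3 ∣ k.
The smallest positive such k is 3.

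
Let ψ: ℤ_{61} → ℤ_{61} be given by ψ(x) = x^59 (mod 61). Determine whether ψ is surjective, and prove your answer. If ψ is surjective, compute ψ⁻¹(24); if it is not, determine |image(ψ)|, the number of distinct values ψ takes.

Since 61 is prime, the nonzero elements of ℤ_{61} form a cyclic group of order 60.
As gcd(59, 60) = 1, raising to the 59th power is a bijection on this group: if u^59 ≡ v^59 then (uv^{−1})^59 = 1, and the only element of order dividing gcd(59, 60) = 1 is 1, so u = v.
With ψ(0) = 0 this makes ψ injective on all of ℤ_{61}, hence bijective (finite equal-size domain and codomain). In particular ψ is surjective.
Since ψ is surjective, we find the preimage of 24. The inverse of x ↦ x^59 on (ℤ_{61})^× is x ↦ x^59, because 59·59 = 3481 = 58·60 + 1 ≡ 1 (mod 60) and x^{60} = 1 for x ≠ 0 (Fermat). So ψ⁻¹(24) = 24^59 mod 61.
Repeated squaring mod 61: 24^1 ≡ 24, 24^2 ≡ 24² = 576 ≡ 27, 24^4 ≡ 27² = 729 ≡ 58, 24^8 ≡ 58² = 3364 ≡ 9, 24^16 ≡ 9² = 81 ≡ 20, 24^32 ≡ 20² = 400 ≡ 34. Since 59 = 32 + 16 + 8 + 2 + 1, 24^59 ≡ 34·20·9·27·24: 34·20 = 680 ≡ 9, then 9·9 = 81 ≡ 20, then 20·27 = 540 ≡ 52, then 52·24 = 1248 ≡ 28. So 24^59 ≡ 28 (mod 61).
Hence ψ⁻¹(24) = 28.

28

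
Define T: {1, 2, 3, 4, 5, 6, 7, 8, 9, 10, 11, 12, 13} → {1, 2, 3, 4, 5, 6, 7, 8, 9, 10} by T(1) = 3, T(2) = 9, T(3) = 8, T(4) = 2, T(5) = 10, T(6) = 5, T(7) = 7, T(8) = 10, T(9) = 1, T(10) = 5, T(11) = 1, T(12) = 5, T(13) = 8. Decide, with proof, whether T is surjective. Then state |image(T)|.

No element maps to 4, so T is not surjective.
The image of T is {1, 2, 3, 5, 7, 8, 9, 10}, which has 8 elements.

8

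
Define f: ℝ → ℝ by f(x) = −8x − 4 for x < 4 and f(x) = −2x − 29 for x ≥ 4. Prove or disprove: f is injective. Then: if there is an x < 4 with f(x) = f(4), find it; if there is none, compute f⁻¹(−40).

11/2

Both pieces are strictly decreasing (slopes −8 and −2), so each is injective on its own interval.
The left piece maps (−∞, 4) onto (−36, ∞); the right piece maps [4, ∞) onto (−∞, −37].
These images are disjoint, so no value is attained by both pieces. Therefore f is injective.
Because the two images are disjoint, no x < 4 has f(x) = f(4), so we compute f⁻¹(−40): −40 lies in (−∞, −37], so solve −2x − 29 = −40: x = (−40 + 29)/(−2) = 11/2.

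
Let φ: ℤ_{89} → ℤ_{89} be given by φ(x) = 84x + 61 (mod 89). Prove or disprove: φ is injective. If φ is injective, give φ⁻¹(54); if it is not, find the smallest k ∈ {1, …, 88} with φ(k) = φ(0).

37

If φ(s) = φ(t), then 84s ≡ 84t (mod 89). Because gcd(84, 89) = 1, we may cancel 84 to get s ≡ t (mod 89).
Hence φ is injective.
We now compute 84⁻¹ mod 89 explicitly. Euclid's algorithm: 89 = 1·84 + 5, 84 = 16·5 + 4, 5 = 1·4 + 1; back-substituting gives 1 = 71·84 − 67·89, so 84⁻¹ ≡ 71 (mod 89).
Since φ is injective, we compute φ⁻¹(54): solve 84x + 61 ≡ 54 (mod 89), i.e. 84x ≡ 82 (mod 89).
Multiplying by 84⁻¹ = 71 gives x ≡ 71·82 = 5822 = 65·89 + 37 ≡ 37 (mod 89).
Check: φ(37) = 84·37 + 61 = 3169 = 35·89 + 54 ≡ 54 (mod 89).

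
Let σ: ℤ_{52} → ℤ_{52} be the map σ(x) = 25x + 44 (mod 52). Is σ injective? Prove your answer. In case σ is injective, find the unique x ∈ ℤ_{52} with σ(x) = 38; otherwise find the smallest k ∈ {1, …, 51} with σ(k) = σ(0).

Recall: σ is injective if σ(x_1) = σ(x_2) implies x_1 = x_2.
If σ(x_1) = σ(x_2), then 25x_1 ≡ 25x_2 (mod 52). Because gcd(25, 52) = 1, we may cancel 25 to get x_1 ≡ x_2 (mod 52).
So σ is injective.
We now compute 25⁻¹ mod 52 explicitly. Euclid's algorithm: 52 = 2·25 + 2, 25 = 12·2 + 1; back-substituting gives 1 = 25·25 − 12·52, so 25⁻¹ ≡ 25 (mod 52).
Since σ is injective, we find σ⁻¹(38): we need 25x ≡ 38 − 44 ≡ 46 (mod 52). Using 25⁻¹ = 25: x ≡ 25·46 = 1150 = 22·52 + 6, so x = 6.
Check: σ(6) = 25·6 + 44 = 194 = 3·52 + 38 ≡ 38 (mod 52).

6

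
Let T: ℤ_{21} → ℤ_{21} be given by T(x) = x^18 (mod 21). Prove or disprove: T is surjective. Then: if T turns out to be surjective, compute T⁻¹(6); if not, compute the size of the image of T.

4

T(1) = 1^18 = 1.
T(2): Repeated squaring mod 21: 2^1 ≡ 2, 2^2 ≡ 2² = 4, 2^4 ≡ 4² = 16, 2^8 ≡ 16² = 256 ≡ 4, 2^16 ≡ 4² = 16. Since 18 = 16 + 2, 2^18 ≡ 16·4: 16·4 = 64 ≡ 1. So 2^18 ≡ 1 (mod 21).
So T(1) = T(2) = 1 while 1 ≠ 2, hence T is not injective.
A non-injective map from the 21-element set ℤ_{21} to itself takes at most 20 distinct values, so it cannot be surjective. Hence T is not surjective.
Since T is not surjective, we determine |image(T)|. Computing x^18 mod 21 for each x (by repeated squaring, reducing mod 21 at every step), the values T(0), T(1), …, T(20) are: 0, 1, 1, 15, 1, 1, 15, 7, 1, 15, 1, 1, 15, 1, 7, 15, 1, 1, 15, 1, 1.
The distinct values are {0, 1, 7, 15}; there are 4 of them.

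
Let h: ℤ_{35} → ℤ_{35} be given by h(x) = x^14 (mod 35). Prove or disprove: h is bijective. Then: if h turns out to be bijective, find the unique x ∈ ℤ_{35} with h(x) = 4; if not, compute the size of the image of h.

12

h(1) = 1^14 = 1.
h(6): Repeated squaring mod 35: 6^1 ≡ 6, 6^2 ≡ 6² = 36 ≡ 1, 6^4 ≡ 1² = 1, 6^8 ≡ 1² = 1. Since 14 = 8 + 4 + 2, 6^14 ≡ 1·1·1: 1·1 = 1, then 1·1 = 1. So 6^14 ≡ 1 (mod 35).
So h(1) = h(6) = 1 while 1 ≠ 6, so h is not injective, hence not bijective.
Since h is not bijective, we determine |image(h)|. Computing x^14 mod 35 for each x (by repeated squaring, reducing mod 35 at every step), the values h(0), h(1), …, h(34) are: 0, 1, 4, 9, 16, 25, 1, 14, 29, 11, 30, 16, 4, 29, 21, 15, 11, 9, 9, 11, 15, 21, 29, 4, 16, 30, 11, 29, 14, 1, 25, 16, 9, 4, 1.
The distinct values are {0, 1, 4, 9, 11, 14, 15, 16, 21, 25, 29, 30}; there are 12 of them.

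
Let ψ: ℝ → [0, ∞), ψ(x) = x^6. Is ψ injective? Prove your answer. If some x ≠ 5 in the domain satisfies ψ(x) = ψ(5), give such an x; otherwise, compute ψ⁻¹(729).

-5

ψ(5) = 15625 = (−5)^6 = ψ(−5) (since 6 is even), with 5 ≠ −5. So ψ is not injective.
For the follow-up, such an x exists: taking x = −5 ∈ ℝ gives ψ(−5) = 15625 = ψ(5) with −5 ≠ 5.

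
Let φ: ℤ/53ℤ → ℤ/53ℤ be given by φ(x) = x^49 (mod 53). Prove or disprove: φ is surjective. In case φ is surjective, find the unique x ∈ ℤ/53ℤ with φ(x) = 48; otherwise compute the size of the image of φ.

41

Since 53 is prime, the nonzero elements of ℤ/53ℤ form a cyclic group of order 52.
As gcd(49, 52) = 1, raising to the 49th power is a bijection on this group: if u^49 ≡ v^49 then (uv^{−1})^49 = 1, and the only element of order dividing gcd(49, 52) = 1 is 1, so u = v.
With φ(0) = 0 this makes φ injective on all of ℤ/53ℤ, hence bijective (finite equal-size domain and codomain). In particular φ is surjective.
Since φ is surjective, we find the preimage of 48. The inverse of x ↦ x^49 on (ℤ/53ℤ)^× is x ↦ x^17, because 49·17 = 833 = 16·52 + 1 ≡ 1 (mod 52) and x^{52} = 1 for x ≠ 0 (Fermat). So φ⁻¹(48) = 48^17 mod 53.
Repeated squaring mod 53: 48^1 ≡ 48, 48^2 ≡ 48² = 2304 ≡ 25, 48^4 ≡ 25² = 625 ≡ 42, 48^8 ≡ 42² = 1764 ≡ 15, 48^16 ≡ 15² = 225 ≡ 13. Since 17 = 16 + 1, 48^17 ≡ 13·48: 13·48 = 624 ≡ 41. So 48^17 ≡ 41 (mod 53).
Hence φ⁻¹(48) = 41.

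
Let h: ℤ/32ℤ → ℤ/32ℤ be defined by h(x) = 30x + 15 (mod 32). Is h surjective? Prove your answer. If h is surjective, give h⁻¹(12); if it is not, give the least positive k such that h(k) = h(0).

Recall that surjectivity means every element of the codomain has a preimage under h.
Since gcd(30, 32) = 2, we have 30x ≡ 0 (mod 2) for all x, so h(x) ≡ 1 (mod 2).
But 0 ≢ 1 (mod 2), so 0 ∈ ℤ/32ℤ has no preimage. Thus h is not surjective.
Since h is not surjective, we find the least positive k with h(k) = h(0): this means 30k ≡ 0 (mod 32), i.e. 32 ∣ 30k. Since gcd(30, 32) = 2, dividing through by 2 this holds exactly when 16 ∣ 15k, and as gcd(15, 16) = 1, exactly when 16 ∣ k.
The smallest positive such k is 16.

16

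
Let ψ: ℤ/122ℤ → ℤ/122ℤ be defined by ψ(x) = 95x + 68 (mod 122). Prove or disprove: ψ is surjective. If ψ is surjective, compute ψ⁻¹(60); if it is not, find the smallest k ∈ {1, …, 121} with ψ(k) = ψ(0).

By definition, surjectivity means every element of the codomain has a preimage under ψ.
Since gcd(95, 122) = 1, 95 is invertible modulo 122. Euclid's algorithm: 122 = 1·95 + 27, 95 = 3·27 + 14, 27 = 1·14 + 13, 14 = 1·13 + 1; back-substituting gives 1 = 9·95 − 7·122, so 95⁻¹ ≡ 9 (mod 122).
For any y ∈ ℤ/122ℤ, x = 9(y − 68) mod 122 satisfies ψ(x) = 95·9(y − 68) + 68 ≡ y (since 95·9 ≡ 1 mod 122). So every y has a preimage.
So ψ is surjective.
Since ψ is surjective, we find ψ⁻¹(60): we need 95x ≡ 60 − 68 ≡ 114 (mod 122). Using 95⁻¹ = 9: x ≡ 9·114 = 1026 = 8·122 + 50, so x = 50.
Check: ψ(50) = 95·50 + 68 = 4818 = 39·122 + 60 ≡ 60 (mod 122).

50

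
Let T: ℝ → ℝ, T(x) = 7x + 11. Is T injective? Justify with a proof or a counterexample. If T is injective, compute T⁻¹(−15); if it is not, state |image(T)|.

-26/7

Suppose T(u) = T(v). Then 7u + 11 = 7v + 11, hence 7u = 7v, hence u = v.
Thus T is injective.
Since T is injective, we compute T⁻¹(−15) = (−15 − 11)/7 = −26/7.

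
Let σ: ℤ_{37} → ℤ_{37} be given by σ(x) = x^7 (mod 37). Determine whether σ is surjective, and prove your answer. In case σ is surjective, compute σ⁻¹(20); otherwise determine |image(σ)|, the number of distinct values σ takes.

Since 37 is prime, the nonzero elements of ℤ_{37} form a cyclic group of order 36.
As gcd(7, 36) = 1, raising to the 7th power is a bijection on this group: if s^7 ≡ t^7 then (st^{−1})^7 = 1, and the only element of order dividing gcd(7, 36) = 1 is 1, so s = t.
With σ(0) = 0 this makes σ injective on all of ℤ_{37}, hence bijective (finite equal-size domain and codomain). In particular σ is surjective.
Since σ is surjective, we find the preimage of 20. The inverse of x ↦ x^7 on (ℤ_{37})^× is x ↦ x^31, because 7·31 = 217 = 6·36 + 1 ≡ 1 (mod 36) and x^{36} = 1 for x ≠ 0 (Fermat). So σ⁻¹(20) = 20^31 mod 37.
Repeated squaring mod 37: 20^1 ≡ 20, 20^2 ≡ 20² = 400 ≡ 30, 20^4 ≡ 30² = 900 ≡ 12, 20^8 ≡ 12² = 144 ≡ 33, 20^16 ≡ 33² = 1089 ≡ 16. Since 31 = 16 + 8 + 4 + 2 + 1, 20^31 ≡ 16·33·12·30·20: 16·33 = 528 ≡ 10, then 10·12 = 120 ≡ 9, then 9·30 = 270 ≡ 11, then 11·20 = 220 ≡ 35. So 20^31 ≡ 35 (mod 37).
Hence σ⁻¹(20) = 35.

35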